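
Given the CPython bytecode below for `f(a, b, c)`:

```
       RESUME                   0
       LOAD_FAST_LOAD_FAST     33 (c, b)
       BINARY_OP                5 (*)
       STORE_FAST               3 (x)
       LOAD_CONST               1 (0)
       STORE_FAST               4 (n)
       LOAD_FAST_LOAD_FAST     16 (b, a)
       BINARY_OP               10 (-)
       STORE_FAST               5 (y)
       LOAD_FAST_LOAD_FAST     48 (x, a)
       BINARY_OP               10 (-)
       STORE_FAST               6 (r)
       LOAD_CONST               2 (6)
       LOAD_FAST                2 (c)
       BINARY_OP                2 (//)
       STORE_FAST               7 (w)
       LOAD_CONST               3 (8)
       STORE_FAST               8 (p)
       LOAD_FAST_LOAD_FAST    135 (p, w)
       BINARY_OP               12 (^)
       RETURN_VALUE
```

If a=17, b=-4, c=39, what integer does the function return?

8

LOAD_FAST_LOAD_FAST c,b → push 39,-4. Stack: [39, -4]
BINARY_OP * → 39 * -4 = -156. Stack: [-156]
STORE_FAST x → x=-156. Stack: []
LOAD_CONST → push 0. Stack: [0]
STORE_FAST n → n=0. Stack: []
LOAD_FAST_LOAD_FAST b,a → push -4,17. Stack: [-4, 17]
BINARY_OP - → -4 - 17 = -21. Stack: [-21]
STORE_FAST y → y=-21. Stack: []
LOAD_FAST_LOAD_FAST x,a → push -156,17. Stack: [-156, 17]
BINARY_OP - → -156 - 17 = -173. Stack: [-173]
STORE_FAST r → r=-173. Stack: []
LOAD_CONST → push 6. Stack: [6]
LOAD_FAST c → push 39. Stack: [6, 39]
BINARY_OP // → 6 // 39 = 0. Stack: [0]
STORE_FAST w → w=0. Stack: []
LOAD_CONST → push 8. Stack: [8]
STORE_FAST p → p=8. Stack: []
LOAD_FAST_LOAD_FAST p,w → push 8,0. Stack: [8, 0]
BINARY_OP ^ → 8 ^ 0 = 8. Stack: [8]
RETURN_VALUE → return 8.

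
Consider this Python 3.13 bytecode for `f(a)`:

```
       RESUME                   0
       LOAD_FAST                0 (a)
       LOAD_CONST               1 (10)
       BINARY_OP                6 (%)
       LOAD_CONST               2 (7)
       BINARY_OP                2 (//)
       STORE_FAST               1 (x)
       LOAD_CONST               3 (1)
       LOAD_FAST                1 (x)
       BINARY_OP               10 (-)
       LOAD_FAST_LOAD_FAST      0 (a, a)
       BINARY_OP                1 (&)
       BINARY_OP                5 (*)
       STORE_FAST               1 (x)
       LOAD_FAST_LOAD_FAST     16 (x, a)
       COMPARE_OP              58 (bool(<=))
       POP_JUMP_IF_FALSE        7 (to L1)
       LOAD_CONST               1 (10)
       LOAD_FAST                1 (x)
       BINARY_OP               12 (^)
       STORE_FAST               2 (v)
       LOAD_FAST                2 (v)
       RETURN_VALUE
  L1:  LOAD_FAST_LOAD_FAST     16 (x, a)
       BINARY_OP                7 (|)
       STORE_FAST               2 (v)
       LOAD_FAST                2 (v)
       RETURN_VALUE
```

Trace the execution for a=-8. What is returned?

-14

LOAD_FAST a → push -8. Stack: [-8]
LOAD_CONST → push 10. Stack: [-8, 10]
BINARY_OP % → -8 % 10 = 2. Stack: [2]
LOAD_CONST → push 7. Stack: [2, 7]
BINARY_OP // → 2 // 7 = 0. Stack: [0]
STORE_FAST x → x=0. Stack: []
LOAD_CONST → push 1. Stack: [1]
LOAD_FAST x → push 0. Stack: [1, 0]
BINARY_OP - → 1 - 0 = 1. Stack: [1]
LOAD_FAST_LOAD_FAST a,a → push -8,-8. Stack: [1, -8, -8]
BINARY_OP & → -8 & -8 = -8. Stack: [1, -8]
BINARY_OP * → 1 * -8 = -8. Stack: [-8]
STORE_FAST x → x=-8. Stack: []
LOAD_FAST_LOAD_FAST x,a → push -8,-8. Stack: [-8, -8]
COMPARE_OP bool(<=) → -8 vs -8 = True. Stack: [True]
POP_JUMP_IF_FALSE → pop True; no jump. Stack: []
LOAD_CONST → push 10. Stack: [10]
LOAD_FAST x → push -8. Stack: [10, -8]
BINARY_OP ^ → 10 ^ -8 = -14. Stack: [-14]
STORE_FAST v → v=-14. Stack: []
LOAD_FAST v → push -14. Stack: [-14]
RETURN_VALUE → return -14.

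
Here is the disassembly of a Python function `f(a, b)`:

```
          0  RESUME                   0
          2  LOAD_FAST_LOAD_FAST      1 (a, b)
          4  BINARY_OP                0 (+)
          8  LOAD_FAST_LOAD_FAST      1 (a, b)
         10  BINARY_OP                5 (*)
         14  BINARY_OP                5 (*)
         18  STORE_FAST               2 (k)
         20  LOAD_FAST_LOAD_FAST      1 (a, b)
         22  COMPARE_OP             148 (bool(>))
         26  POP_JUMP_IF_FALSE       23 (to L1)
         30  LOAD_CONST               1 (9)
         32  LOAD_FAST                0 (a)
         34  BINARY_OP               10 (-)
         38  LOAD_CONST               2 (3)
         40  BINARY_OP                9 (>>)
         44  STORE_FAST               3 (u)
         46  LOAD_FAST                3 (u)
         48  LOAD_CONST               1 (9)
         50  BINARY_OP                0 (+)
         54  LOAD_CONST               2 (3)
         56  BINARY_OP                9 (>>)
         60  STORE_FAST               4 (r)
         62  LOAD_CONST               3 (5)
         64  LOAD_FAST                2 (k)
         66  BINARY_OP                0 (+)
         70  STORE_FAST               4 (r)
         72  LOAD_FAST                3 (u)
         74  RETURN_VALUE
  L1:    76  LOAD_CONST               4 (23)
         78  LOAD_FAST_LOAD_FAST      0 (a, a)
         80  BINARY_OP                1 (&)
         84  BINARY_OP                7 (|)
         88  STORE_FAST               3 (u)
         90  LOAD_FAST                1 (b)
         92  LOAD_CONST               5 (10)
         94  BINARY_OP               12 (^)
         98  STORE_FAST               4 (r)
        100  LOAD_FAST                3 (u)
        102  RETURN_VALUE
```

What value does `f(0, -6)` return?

LOAD_FAST_LOAD_FAST a,b → push 0,-6. Stack: [0, -6]
BINARY_OP + → 0 + -6 = -6. Stack: [-6]
LOAD_FAST_LOAD_FAST a,b → push 0,-6. Stack: [-6, 0, -6]
BINARY_OP * → 0 * -6 = 0. Stack: [-6, 0]
BINARY_OP * → -6 * 0 = 0. Stack: [0]
STORE_FAST k → k=0. Stack: []
LOAD_FAST_LOAD_FAST a,b → push 0,-6. Stack: [0, -6]
COMPARE_OP bool(>) → 0 vs -6 = True. Stack: [True]
POP_JUMP_IF_FALSE → pop True; no jump. Stack: []
LOAD_CONST → push 9. Stack: [9]
LOAD_FAST a → push 0. Stack: [9, 0]
BINARY_OP - → 9 - 0 = 9. Stack: [9]
LOAD_CONST → push 3. Stack: [9, 3]
BINARY_OP >> → 9 >> 3 = 1. Stack: [1]
STORE_FAST u → u=1. Stack: []
LOAD_FAST u → push 1. Stack: [1]
LOAD_CONST → push 9. Stack: [1, 9]
BINARY_OP + → 1 + 9 = 10. Stack: [10]
LOAD_CONST → push 3. Stack: [10, 3]
BINARY_OP >> → 10 >> 3 = 1. Stack: [1]
STORE_FAST r → r=1. Stack: []
LOAD_CONST → push 5. Stack: [5]
LOAD_FAST k → push 0. Stack: [5, 0]
BINARY_OP + → 5 + 0 = 5. Stack: [5]
STORE_FAST r → r=5. Stack: []
LOAD_FAST u → push 1. Stack: [1]
RETURN_VALUE → return 1.

1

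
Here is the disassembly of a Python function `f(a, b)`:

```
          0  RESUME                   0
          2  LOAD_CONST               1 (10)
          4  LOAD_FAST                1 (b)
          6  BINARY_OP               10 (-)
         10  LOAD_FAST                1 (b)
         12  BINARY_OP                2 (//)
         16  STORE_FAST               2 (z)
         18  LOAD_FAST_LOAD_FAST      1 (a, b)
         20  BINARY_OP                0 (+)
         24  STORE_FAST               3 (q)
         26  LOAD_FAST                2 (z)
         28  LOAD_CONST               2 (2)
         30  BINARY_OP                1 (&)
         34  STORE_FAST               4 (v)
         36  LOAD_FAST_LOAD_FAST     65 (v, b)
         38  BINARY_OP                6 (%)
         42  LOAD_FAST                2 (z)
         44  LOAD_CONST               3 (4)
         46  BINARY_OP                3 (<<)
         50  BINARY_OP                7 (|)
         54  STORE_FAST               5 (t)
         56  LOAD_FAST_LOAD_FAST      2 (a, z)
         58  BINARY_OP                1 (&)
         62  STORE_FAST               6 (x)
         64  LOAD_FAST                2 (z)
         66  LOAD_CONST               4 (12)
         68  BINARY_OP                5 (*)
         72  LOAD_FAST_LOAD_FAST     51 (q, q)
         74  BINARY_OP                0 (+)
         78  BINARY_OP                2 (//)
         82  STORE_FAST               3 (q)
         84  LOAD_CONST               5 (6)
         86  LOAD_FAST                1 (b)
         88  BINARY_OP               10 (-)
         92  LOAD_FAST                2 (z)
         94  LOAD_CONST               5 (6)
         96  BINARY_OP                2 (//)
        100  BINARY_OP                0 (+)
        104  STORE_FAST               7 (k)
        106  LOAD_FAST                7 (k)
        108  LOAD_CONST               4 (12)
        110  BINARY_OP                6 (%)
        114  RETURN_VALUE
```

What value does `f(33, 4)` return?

2

LOAD_CONST → push 10. Stack: [10]
LOAD_FAST b → push 4. Stack: [10, 4]
BINARY_OP - → 10 - 4 = 6. Stack: [6]
LOAD_FAST b → push 4. Stack: [6, 4]
BINARY_OP // → 6 // 4 = 1. Stack: [1]
STORE_FAST z → z=1. Stack: []
LOAD_FAST_LOAD_FAST a,b → push 33,4. Stack: [33, 4]
BINARY_OP + → 33 + 4 = 37. Stack: [37]
STORE_FAST q → q=37. Stack: []
LOAD_FAST z → push 1. Stack: [1]
LOAD_CONST → push 2. Stack: [1, 2]
BINARY_OP & → 1 & 2 = 0. Stack: [0]
STORE_FAST v → v=0. Stack: []
LOAD_FAST_LOAD_FAST v,b → push 0,4. Stack: [0, 4]
BINARY_OP % → 0 % 4 = 0. Stack: [0]
LOAD_FAST z → push 1. Stack: [0, 1]
LOAD_CONST → push 4. Stack: [0, 1, 4]
BINARY_OP << → 1 << 4 = 16. Stack: [0, 16]
BINARY_OP | → 0 | 16 = 16. Stack: [16]
STORE_FAST t → t=16. Stack: []
LOAD_FAST_LOAD_FAST a,z → push 33,1. Stack: [33, 1]
BINARY_OP & → 33 & 1 = 1. Stack: [1]
STORE_FAST x → x=1. Stack: []
LOAD_FAST z → push 1. Stack: [1]
LOAD_CONST → push 12. Stack: [1, 12]
BINARY_OP * → 1 * 12 = 12. Stack: [12]
LOAD_FAST_LOAD_FAST q,q → push 37,37. Stack: [12, 37, 37]
BINARY_OP + → 37 + 37 = 74. Stack: [12, 74]
BINARY_OP // → 12 // 74 = 0. Stack: [0]
STORE_FAST q → q=0. Stack: []
LOAD_CONST → push 6. Stack: [6]
LOAD_FAST b → push 4. Stack: [6, 4]
BINARY_OP - → 6 - 4 = 2. Stack: [2]
LOAD_FAST z → push 1. Stack: [2, 1]
LOAD_CONST → push 6. Stack: [2, 1, 6]
BINARY_OP // → 1 // 6 = 0. Stack: [2, 0]
BINARY_OP + → 2 + 0 = 2. Stack: [2]
STORE_FAST k → k=2. Stack: []
LOAD_FAST k → push 2. Stack: [2]
LOAD_CONST → push 12. Stack: [2, 12]
BINARY_OP % → 2 % 12 = 2. Stack: [2]
RETURN_VALUE → return 2.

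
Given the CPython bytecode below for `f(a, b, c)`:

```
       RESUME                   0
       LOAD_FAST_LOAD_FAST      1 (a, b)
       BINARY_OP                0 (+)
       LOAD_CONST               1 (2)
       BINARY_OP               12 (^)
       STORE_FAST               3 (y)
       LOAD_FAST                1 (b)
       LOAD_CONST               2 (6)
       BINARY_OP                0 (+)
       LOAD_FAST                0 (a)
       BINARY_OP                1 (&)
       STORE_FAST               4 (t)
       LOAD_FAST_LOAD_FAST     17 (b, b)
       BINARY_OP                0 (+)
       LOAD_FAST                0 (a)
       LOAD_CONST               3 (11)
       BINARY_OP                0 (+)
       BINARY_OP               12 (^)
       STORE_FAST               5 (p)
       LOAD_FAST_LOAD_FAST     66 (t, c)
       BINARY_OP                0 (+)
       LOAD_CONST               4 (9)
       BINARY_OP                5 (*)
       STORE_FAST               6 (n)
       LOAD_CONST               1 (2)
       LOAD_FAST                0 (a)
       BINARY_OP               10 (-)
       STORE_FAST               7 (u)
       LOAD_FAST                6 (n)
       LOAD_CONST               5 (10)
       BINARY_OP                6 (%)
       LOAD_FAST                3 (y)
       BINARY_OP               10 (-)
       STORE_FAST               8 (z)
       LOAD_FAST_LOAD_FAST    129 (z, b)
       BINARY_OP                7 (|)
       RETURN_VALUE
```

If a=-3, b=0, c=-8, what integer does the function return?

5

LOAD_FAST_LOAD_FAST a,b → push -3,0. Stack: [-3, 0]
BINARY_OP + → -3 + 0 = -3. Stack: [-3]
LOAD_CONST → push 2. Stack: [-3, 2]
BINARY_OP ^ → -3 ^ 2 = -1. Stack: [-1]
STORE_FAST y → y=-1. Stack: []
LOAD_FAST b → push 0. Stack: [0]
LOAD_CONST → push 6. Stack: [0, 6]
BINARY_OP + → 0 + 6 = 6. Stack: [6]
LOAD_FAST a → push -3. Stack: [6, -3]
BINARY_OP & → 6 & -3 = 4. Stack: [4]
STORE_FAST t → t=4. Stack: []
LOAD_FAST_LOAD_FAST b,b → push 0,0. Stack: [0, 0]
BINARY_OP + → 0 + 0 = 0. Stack: [0]
LOAD_FAST a → push -3. Stack: [0, -3]
LOAD_CONST → push 11. Stack: [0, -3, 11]
BINARY_OP + → -3 + 11 = 8. Stack: [0, 8]
BINARY_OP ^ → 0 ^ 8 = 8. Stack: [8]
STORE_FAST p → p=8. Stack: []
LOAD_FAST_LOAD_FAST t,c → push 4,-8. Stack: [4, -8]
BINARY_OP + → 4 + -8 = -4. Stack: [-4]
LOAD_CONST → push 9. Stack: [-4, 9]
BINARY_OP * → -4 * 9 = -36. Stack: [-36]
STORE_FAST n → n=-36. Stack: []
LOAD_CONST → push 2. Stack: [2]
LOAD_FAST a → push -3. Stack: [2, -3]
BINARY_OP - → 2 - -3 = 5. Stack: [5]
STORE_FAST u → u=5. Stack: []
LOAD_FAST n → push -36. Stack: [-36]
LOAD_CONST → push 10. Stack: [-36, 10]
BINARY_OP % → -36 % 10 = 4. Stack: [4]
LOAD_FAST y → push -1. Stack: [4, -1]
BINARY_OP - → 4 - -1 = 5. Stack: [5]
STORE_FAST z → z=5. Stack: []
LOAD_FAST_LOAD_FAST z,b → push 5,0. Stack: [5, 0]
BINARY_OP | → 5 | 0 = 5. Stack: [5]
RETURN_VALUE → return 5.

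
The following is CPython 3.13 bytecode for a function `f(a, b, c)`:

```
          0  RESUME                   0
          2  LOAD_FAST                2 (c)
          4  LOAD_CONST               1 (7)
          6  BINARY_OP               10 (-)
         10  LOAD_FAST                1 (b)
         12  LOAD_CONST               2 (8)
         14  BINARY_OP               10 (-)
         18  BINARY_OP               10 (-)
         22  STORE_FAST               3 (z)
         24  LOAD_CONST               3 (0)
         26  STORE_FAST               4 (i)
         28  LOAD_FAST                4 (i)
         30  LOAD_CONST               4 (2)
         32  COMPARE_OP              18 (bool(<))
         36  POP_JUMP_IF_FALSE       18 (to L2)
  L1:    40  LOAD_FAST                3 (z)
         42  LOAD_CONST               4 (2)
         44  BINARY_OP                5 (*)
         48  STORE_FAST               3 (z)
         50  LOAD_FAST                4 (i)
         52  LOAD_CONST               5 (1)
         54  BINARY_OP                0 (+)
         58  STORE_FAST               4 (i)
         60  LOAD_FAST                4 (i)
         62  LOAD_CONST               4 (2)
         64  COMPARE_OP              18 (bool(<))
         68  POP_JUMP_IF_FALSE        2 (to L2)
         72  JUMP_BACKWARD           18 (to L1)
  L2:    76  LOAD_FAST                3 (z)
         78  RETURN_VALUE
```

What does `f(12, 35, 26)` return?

-32

LOAD_FAST c → push 26. Stack: [26]
LOAD_CONST → push 7. Stack: [26, 7]
BINARY_OP - → 26 - 7 = 19. Stack: [19]
LOAD_FAST b → push 35. Stack: [19, 35]
LOAD_CONST → push 8. Stack: [19, 35, 8]
BINARY_OP - → 35 - 8 = 27. Stack: [19, 27]
BINARY_OP - → 19 - 27 = -8. Stack: [-8]
STORE_FAST z → z=-8. Stack: []
LOAD_CONST → push 0. Stack: [0]
STORE_FAST i → i=0. Stack: []
LOAD_FAST i → push 0. Stack: [0]
LOAD_CONST → push 2. Stack: [0, 2]
COMPARE_OP bool(<) → 0 vs 2 = True. Stack: [True]
POP_JUMP_IF_FALSE → pop True; no jump. Stack: []
LOAD_FAST z → push -8. Stack: [-8]
LOAD_CONST → push 2. Stack: [-8, 2]
BINARY_OP * → -8 * 2 = -16. Stack: [-16]
STORE_FAST z → z=-16. Stack: []
LOAD_FAST i → push 0. Stack: [0]
LOAD_CONST → push 1. Stack: [0, 1]
BINARY_OP + → 0 + 1 = 1. Stack: [1]
STORE_FAST i → i=1. Stack: []
LOAD_FAST i → push 1. Stack: [1]
LOAD_CONST → push 2. Stack: [1, 2]
COMPARE_OP bool(<) → 1 vs 2 = True. Stack: [True]
POP_JUMP_IF_FALSE → pop True; no jump. Stack: []
LOAD_FAST z → push -16. Stack: [-16]
LOAD_CONST → push 2. Stack: [-16, 2]
BINARY_OP * → -16 * 2 = -32. Stack: [-32]
STORE_FAST z → z=-32. Stack: []
LOAD_FAST i → push 1. Stack: [1]
LOAD_CONST → push 1. Stack: [1, 1]
BINARY_OP + → 1 + 1 = 2. Stack: [2]
STORE_FAST i → i=2. Stack: []
LOAD_FAST i → push 2. Stack: [2]
LOAD_CONST → push 2. Stack: [2, 2]
COMPARE_OP bool(<) → 2 vs 2 = False. Stack: [False]
POP_JUMP_IF_FALSE → pop False; jump. Stack: []
LOAD_FAST z → push -32. Stack: [-32]
RETURN_VALUE → return -32.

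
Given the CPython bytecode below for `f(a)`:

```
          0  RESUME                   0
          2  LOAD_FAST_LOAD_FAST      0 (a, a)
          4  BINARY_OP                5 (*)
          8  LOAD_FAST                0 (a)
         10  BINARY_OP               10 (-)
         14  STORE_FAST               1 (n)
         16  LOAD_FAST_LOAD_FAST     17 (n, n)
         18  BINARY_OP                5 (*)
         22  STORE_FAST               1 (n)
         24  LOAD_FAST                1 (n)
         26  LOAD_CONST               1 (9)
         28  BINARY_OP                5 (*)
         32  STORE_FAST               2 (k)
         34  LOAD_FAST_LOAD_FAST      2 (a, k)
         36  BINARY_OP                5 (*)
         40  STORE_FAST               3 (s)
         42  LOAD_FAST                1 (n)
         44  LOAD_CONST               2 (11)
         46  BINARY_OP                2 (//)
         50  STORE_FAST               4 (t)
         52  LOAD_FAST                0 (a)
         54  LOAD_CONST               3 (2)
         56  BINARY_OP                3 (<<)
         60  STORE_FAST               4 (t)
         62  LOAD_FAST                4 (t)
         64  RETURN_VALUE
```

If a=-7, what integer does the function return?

-28

LOAD_FAST_LOAD_FAST a,a → push -7,-7. Stack: [-7, -7]
BINARY_OP * → -7 * -7 = 49. Stack: [49]
LOAD_FAST a → push -7. Stack: [49, -7]
BINARY_OP - → 49 - -7 = 56. Stack: [56]
STORE_FAST n → n=56. Stack: []
LOAD_FAST_LOAD_FAST n,n → push 56,56. Stack: [56, 56]
BINARY_OP * → 56 * 56 = 3136. Stack: [3136]
STORE_FAST n → n=3136. Stack: []
LOAD_FAST n → push 3136. Stack: [3136]
LOAD_CONST → push 9. Stack: [3136, 9]
BINARY_OP * → 3136 * 9 = 28224. Stack: [28224]
STORE_FAST k → k=28224. Stack: []
LOAD_FAST_LOAD_FAST a,k → push -7,28224. Stack: [-7, 28224]
BINARY_OP * → -7 * 28224 = -197568. Stack: [-197568]
STORE_FAST s → s=-197568. Stack: []
LOAD_FAST n → push 3136. Stack: [3136]
LOAD_CONST → push 11. Stack: [3136, 11]
BINARY_OP // → 3136 // 11 = 285. Stack: [285]
STORE_FAST t → t=285. Stack: []
LOAD_FAST a → push -7. Stack: [-7]
LOAD_CONST → push 2. Stack: [-7, 2]
BINARY_OP << → -7 << 2 = -28. Stack: [-28]
STORE_FAST t → t=-28. Stack: []
LOAD_FAST t → push -28. Stack: [-28]
RETURN_VALUE → return -28.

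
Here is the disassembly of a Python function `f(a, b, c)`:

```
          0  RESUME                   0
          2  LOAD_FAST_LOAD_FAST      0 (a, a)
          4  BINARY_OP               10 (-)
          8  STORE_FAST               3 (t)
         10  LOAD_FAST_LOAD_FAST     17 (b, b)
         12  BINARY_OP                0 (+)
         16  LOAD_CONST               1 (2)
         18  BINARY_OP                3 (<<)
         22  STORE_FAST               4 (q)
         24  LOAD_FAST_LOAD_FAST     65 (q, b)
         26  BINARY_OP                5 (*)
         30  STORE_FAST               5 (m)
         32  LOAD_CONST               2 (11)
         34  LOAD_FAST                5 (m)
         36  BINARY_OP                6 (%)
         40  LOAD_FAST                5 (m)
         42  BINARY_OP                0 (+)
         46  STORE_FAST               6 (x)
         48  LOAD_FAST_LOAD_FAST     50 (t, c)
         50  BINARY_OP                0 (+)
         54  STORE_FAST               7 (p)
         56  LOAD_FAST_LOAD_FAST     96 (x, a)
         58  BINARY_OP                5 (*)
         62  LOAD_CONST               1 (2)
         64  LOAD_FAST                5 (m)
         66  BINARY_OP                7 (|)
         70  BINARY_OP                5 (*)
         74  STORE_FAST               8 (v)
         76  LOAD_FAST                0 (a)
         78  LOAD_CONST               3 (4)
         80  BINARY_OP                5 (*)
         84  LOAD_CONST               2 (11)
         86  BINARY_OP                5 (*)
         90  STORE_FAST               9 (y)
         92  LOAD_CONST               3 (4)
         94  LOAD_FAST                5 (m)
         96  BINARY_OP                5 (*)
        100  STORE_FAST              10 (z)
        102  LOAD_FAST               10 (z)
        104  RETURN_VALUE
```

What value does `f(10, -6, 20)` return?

1152

LOAD_FAST_LOAD_FAST a,a → push 10,10. Stack: [10, 10]
BINARY_OP - → 10 - 10 = 0. Stack: [0]
STORE_FAST t → t=0. Stack: []
LOAD_FAST_LOAD_FAST b,b → push -6,-6. Stack: [-6, -6]
BINARY_OP + → -6 + -6 = -12. Stack: [-12]
LOAD_CONST → push 2. Stack: [-12, 2]
BINARY_OP << → -12 << 2 = -48. Stack: [-48]
STORE_FAST q → q=-48. Stack: []
LOAD_FAST_LOAD_FAST q,b → push -48,-6. Stack: [-48, -6]
BINARY_OP * → -48 * -6 = 288. Stack: [288]
STORE_FAST m → m=288. Stack: []
LOAD_CONST → push 11. Stack: [11]
LOAD_FAST m → push 288. Stack: [11, 288]
BINARY_OP % → 11 % 288 = 11. Stack: [11]
LOAD_FAST m → push 288. Stack: [11, 288]
BINARY_OP + → 11 + 288 = 299. Stack: [299]
STORE_FAST x → x=299. Stack: []
LOAD_FAST_LOAD_FAST t,c → push 0,20. Stack: [0, 20]
BINARY_OP + → 0 + 20 = 20. Stack: [20]
STORE_FAST p → p=20. Stack: []
LOAD_FAST_LOAD_FAST x,a → push 299,10. Stack: [299, 10]
BINARY_OP * → 299 * 10 = 2990. Stack: [2990]
LOAD_CONST → push 2. Stack: [2990, 2]
LOAD_FAST m → push 288. Stack: [2990, 2, 288]
BINARY_OP | → 2 | 288 = 290. Stack: [2990, 290]
BINARY_OP * → 2990 * 290 = 867100. Stack: [867100]
STORE_FAST v → v=867100. Stack: []
LOAD_FAST a → push 10. Stack: [10]
LOAD_CONST → push 4. Stack: [10, 4]
BINARY_OP * → 10 * 4 = 40. Stack: [40]
LOAD_CONST → push 11. Stack: [40, 11]
BINARY_OP * → 40 * 11 = 440. Stack: [440]
STORE_FAST y → y=440. Stack: []
LOAD_CONST → push 4. Stack: [4]
LOAD_FAST m → push 288. Stack: [4, 288]
BINARY_OP * → 4 * 288 = 1152. Stack: [1152]
STORE_FAST z → z=1152. Stack: []
LOAD_FAST z → push 1152. Stack: [1152]
RETURN_VALUE → return 1152.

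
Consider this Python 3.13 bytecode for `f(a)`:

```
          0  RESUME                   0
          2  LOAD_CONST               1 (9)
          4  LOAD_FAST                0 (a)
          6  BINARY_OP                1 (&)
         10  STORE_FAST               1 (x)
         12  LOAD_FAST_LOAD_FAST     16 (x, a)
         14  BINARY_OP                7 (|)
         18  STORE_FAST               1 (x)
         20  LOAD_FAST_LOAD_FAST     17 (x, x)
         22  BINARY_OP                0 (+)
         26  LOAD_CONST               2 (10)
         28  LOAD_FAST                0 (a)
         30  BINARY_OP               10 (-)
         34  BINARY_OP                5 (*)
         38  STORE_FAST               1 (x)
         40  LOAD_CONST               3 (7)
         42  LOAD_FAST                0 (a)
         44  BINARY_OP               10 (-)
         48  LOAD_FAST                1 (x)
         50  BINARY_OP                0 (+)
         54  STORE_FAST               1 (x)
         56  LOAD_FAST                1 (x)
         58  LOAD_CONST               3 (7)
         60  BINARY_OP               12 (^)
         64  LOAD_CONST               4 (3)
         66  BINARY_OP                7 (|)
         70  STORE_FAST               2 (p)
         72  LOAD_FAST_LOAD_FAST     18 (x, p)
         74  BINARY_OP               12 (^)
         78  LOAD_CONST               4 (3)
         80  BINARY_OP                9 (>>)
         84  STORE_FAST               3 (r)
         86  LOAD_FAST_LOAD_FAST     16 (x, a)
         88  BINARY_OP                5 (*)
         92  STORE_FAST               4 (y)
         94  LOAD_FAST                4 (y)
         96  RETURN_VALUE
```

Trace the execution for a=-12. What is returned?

LOAD_CONST → push 9. Stack: [9]
LOAD_FAST a → push -12. Stack: [9, -12]
BINARY_OP & → 9 & -12 = 0. Stack: [0]
STORE_FAST x → x=0. Stack: []
LOAD_FAST_LOAD_FAST x,a → push 0,-12. Stack: [0, -12]
BINARY_OP | → 0 | -12 = -12. Stack: [-12]
STORE_FAST x → x=-12. Stack: []
LOAD_FAST_LOAD_FAST x,x → push -12,-12. Stack: [-12, -12]
BINARY_OP + → -12 + -12 = -24. Stack: [-24]
LOAD_CONST → push 10. Stack: [-24, 10]
LOAD_FAST a → push -12. Stack: [-24, 10, -12]
BINARY_OP - → 10 - -12 = 22. Stack: [-24, 22]
BINARY_OP * → -24 * 22 = -528. Stack: [-528]
STORE_FAST x → x=-528. Stack: []
LOAD_CONST → push 7. Stack: [7]
LOAD_FAST a → push -12. Stack: [7, -12]
BINARY_OP - → 7 - -12 = 19. Stack: [19]
LOAD_FAST x → push -528. Stack: [19, -528]
BINARY_OP + → 19 + -528 = -509. Stack: [-509]
STORE_FAST x → x=-509. Stack: []
LOAD_FAST x → push -509. Stack: [-509]
LOAD_CONST → push 7. Stack: [-509, 7]
BINARY_OP ^ → -509 ^ 7 = -508. Stack: [-508]
LOAD_CONST → push 3. Stack: [-508, 3]
BINARY_OP | → -508 | 3 = -505. Stack: [-505]
STORE_FAST p → p=-505. Stack: []
LOAD_FAST_LOAD_FAST x,p → push -509,-505. Stack: [-509, -505]
BINARY_OP ^ → -509 ^ -505 = 4. Stack: [4]
LOAD_CONST → push 3. Stack: [4, 3]
BINARY_OP >> → 4 >> 3 = 0. Stack: [0]
STORE_FAST r → r=0. Stack: []
LOAD_FAST_LOAD_FAST x,a → push -509,-12. Stack: [-509, -12]
BINARY_OP * → -509 * -12 = 6108. Stack: [6108]
STORE_FAST y → y=6108. Stack: []
LOAD_FAST y → push 6108. Stack: [6108]
RETURN_VALUE → return 6108.

6108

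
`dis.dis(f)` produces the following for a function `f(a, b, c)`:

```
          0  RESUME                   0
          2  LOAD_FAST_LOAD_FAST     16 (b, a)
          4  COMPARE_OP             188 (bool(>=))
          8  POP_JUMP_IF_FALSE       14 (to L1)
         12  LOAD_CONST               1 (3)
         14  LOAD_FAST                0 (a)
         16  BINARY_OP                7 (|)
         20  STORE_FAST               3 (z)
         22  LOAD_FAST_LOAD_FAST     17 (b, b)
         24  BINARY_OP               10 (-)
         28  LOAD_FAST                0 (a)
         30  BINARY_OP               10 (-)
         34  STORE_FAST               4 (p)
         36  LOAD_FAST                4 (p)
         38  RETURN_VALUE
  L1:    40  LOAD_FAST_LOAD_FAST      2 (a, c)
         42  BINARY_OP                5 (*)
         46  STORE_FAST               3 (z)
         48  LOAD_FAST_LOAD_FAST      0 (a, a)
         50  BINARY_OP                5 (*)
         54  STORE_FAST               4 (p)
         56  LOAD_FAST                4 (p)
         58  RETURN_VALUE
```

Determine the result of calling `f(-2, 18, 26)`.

LOAD_FAST_LOAD_FAST b,a → push 18,-2. Stack: [18, -2]
COMPARE_OP bool(>=) → 18 vs -2 = True. Stack: [True]
POP_JUMP_IF_FALSE → pop True; no jump. Stack: []
LOAD_CONST → push 3. Stack: [3]
LOAD_FAST a → push -2. Stack: [3, -2]
BINARY_OP | → 3 | -2 = -1. Stack: [-1]
STORE_FAST z → z=-1. Stack: []
LOAD_FAST_LOAD_FAST b,b → push 18,18. Stack: [18, 18]
BINARY_OP - → 18 - 18 = 0. Stack: [0]
LOAD_FAST a → push -2. Stack: [0, -2]
BINARY_OP - → 0 - -2 = 2. Stack: [2]
STORE_FAST p → p=2. Stack: []
LOAD_FAST p → push 2. Stack: [2]
RETURN_VALUE → return 2.

2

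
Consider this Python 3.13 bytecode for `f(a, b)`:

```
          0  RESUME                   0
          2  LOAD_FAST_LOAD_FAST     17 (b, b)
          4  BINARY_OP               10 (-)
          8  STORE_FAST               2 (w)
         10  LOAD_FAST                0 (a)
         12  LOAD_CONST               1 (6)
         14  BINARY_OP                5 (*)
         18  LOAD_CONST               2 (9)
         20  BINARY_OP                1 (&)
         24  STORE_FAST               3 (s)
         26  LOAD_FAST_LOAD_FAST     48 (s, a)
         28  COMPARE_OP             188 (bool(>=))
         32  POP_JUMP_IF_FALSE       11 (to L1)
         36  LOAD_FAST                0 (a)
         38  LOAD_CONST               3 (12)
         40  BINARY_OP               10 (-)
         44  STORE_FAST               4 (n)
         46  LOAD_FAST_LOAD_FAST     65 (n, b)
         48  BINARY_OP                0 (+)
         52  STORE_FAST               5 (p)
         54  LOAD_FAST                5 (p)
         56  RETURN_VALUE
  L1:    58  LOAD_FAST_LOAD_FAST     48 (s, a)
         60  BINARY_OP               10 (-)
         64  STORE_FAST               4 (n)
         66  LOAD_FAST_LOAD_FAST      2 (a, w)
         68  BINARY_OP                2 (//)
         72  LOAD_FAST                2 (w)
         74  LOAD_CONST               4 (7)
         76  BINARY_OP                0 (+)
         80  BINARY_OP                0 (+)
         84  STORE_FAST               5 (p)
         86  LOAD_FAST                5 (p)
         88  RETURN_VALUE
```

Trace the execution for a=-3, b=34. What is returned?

19

LOAD_FAST_LOAD_FAST b,b → push 34,34. Stack: [34, 34]
BINARY_OP - → 34 - 34 = 0. Stack: [0]
STORE_FAST w → w=0. Stack: []
LOAD_FAST a → push -3. Stack: [-3]
LOAD_CONST → push 6. Stack: [-3, 6]
BINARY_OP * → -3 * 6 = -18. Stack: [-18]
LOAD_CONST → push 9. Stack: [-18, 9]
BINARY_OP & → -18 & 9 = 8. Stack: [8]
STORE_FAST s → s=8. Stack: []
LOAD_FAST_LOAD_FAST s,a → push 8,-3. Stack: [8, -3]
COMPARE_OP bool(>=) → 8 vs -3 = True. Stack: [True]
POP_JUMP_IF_FALSE → pop True; no jump. Stack: []
LOAD_FAST a → push -3. Stack: [-3]
LOAD_CONST → push 12. Stack: [-3, 12]
BINARY_OP - → -3 - 12 = -15. Stack: [-15]
STORE_FAST n → n=-15. Stack: []
LOAD_FAST_LOAD_FAST n,b → push -15,34. Stack: [-15, 34]
BINARY_OP + → -15 + 34 = 19. Stack: [19]
STORE_FAST p → p=19. Stack: []
LOAD_FAST p → push 19. Stack: [19]
RETURN_VALUE → return 19.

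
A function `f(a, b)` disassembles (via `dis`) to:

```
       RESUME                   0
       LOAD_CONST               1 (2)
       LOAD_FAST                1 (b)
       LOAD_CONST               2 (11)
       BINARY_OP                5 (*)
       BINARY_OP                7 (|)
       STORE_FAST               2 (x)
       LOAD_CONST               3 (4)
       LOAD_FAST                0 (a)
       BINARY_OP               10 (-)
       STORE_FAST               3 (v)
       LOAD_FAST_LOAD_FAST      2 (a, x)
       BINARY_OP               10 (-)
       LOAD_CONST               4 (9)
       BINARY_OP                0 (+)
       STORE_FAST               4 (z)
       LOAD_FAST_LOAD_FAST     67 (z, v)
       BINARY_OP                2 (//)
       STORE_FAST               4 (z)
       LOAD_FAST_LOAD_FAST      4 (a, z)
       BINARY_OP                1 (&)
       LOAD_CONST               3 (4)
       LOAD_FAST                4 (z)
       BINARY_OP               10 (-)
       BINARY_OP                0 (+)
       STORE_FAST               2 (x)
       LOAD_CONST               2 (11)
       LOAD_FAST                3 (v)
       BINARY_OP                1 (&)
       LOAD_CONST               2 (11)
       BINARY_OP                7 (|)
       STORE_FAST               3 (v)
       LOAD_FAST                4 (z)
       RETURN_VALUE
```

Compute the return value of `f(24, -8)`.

LOAD_CONST → push 2. Stack: [2]
LOAD_FAST b → push -8. Stack: [2, -8]
LOAD_CONST → push 11. Stack: [2, -8, 11]
BINARY_OP * → -8 * 11 = -88. Stack: [2, -88]
BINARY_OP | → 2 | -88 = -86. Stack: [-86]
STORE_FAST x → x=-86. Stack: []
LOAD_CONST → push 4. Stack: [4]
LOAD_FAST a → push 24. Stack: [4, 24]
BINARY_OP - → 4 - 24 = -20. Stack: [-20]
STORE_FAST v → v=-20. Stack: []
LOAD_FAST_LOAD_FAST a,x → push 24,-86. Stack: [24, -86]
BINARY_OP - → 24 - -86 = 110. Stack: [110]
LOAD_CONST → push 9. Stack: [110, 9]
BINARY_OP + → 110 + 9 = 119. Stack: [119]
STORE_FAST z → z=119. Stack: []
LOAD_FAST_LOAD_FAST z,v → push 119,-20. Stack: [119, -20]
BINARY_OP // → 119 // -20 = -6. Stack: [-6]
STORE_FAST z → z=-6. Stack: []
LOAD_FAST_LOAD_FAST a,z → push 24,-6. Stack: [24, -6]
BINARY_OP & → 24 & -6 = 24. Stack: [24]
LOAD_CONST → push 4. Stack: [24, 4]
LOAD_FAST z → push -6. Stack: [24, 4, -6]
BINARY_OP - → 4 - -6 = 10. Stack: [24, 10]
BINARY_OP + → 24 + 10 = 34. Stack: [34]
STORE_FAST x → x=34. Stack: []
LOAD_CONST → push 11. Stack: [11]
LOAD_FAST v → push -20. Stack: [11, -20]
BINARY_OP & → 11 & -20 = 8. Stack: [8]
LOAD_CONST → push 11. Stack: [8, 11]
BINARY_OP | → 8 | 11 = 11. Stack: [11]
STORE_FAST v → v=11. Stack: []
LOAD_FAST z → push -6. Stack: [-6]
RETURN_VALUE → return -6.

-6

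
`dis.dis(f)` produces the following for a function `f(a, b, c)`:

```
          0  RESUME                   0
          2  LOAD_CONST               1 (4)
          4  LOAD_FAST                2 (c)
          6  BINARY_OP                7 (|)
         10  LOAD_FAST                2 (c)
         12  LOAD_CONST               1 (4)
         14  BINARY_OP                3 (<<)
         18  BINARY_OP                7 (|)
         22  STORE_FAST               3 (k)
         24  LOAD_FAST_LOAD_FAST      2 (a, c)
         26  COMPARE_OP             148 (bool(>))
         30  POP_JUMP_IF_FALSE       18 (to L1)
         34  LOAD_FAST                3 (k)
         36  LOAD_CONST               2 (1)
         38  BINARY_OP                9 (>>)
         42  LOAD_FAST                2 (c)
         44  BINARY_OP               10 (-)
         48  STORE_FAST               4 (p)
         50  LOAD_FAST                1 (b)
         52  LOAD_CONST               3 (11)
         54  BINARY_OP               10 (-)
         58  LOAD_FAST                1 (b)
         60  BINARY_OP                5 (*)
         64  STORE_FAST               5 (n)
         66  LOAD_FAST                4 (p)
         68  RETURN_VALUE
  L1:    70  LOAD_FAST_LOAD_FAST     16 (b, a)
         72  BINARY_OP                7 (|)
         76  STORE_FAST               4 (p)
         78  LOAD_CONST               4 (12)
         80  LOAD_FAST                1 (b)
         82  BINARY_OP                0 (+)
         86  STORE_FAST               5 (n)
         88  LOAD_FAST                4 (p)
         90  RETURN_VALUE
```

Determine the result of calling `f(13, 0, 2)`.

17

LOAD_CONST → push 4. Stack: [4]
LOAD_FAST c → push 2. Stack: [4, 2]
BINARY_OP | → 4 | 2 = 6. Stack: [6]
LOAD_FAST c → push 2. Stack: [6, 2]
LOAD_CONST → push 4. Stack: [6, 2, 4]
BINARY_OP << → 2 << 4 = 32. Stack: [6, 32]
BINARY_OP | → 6 | 32 = 38. Stack: [38]
STORE_FAST k → k=38. Stack: []
LOAD_FAST_LOAD_FAST a,c → push 13,2. Stack: [13, 2]
COMPARE_OP bool(>) → 13 vs 2 = True. Stack: [True]
POP_JUMP_IF_FALSE → pop True; no jump. Stack: []
LOAD_FAST k → push 38. Stack: [38]
LOAD_CONST → push 1. Stack: [38, 1]
BINARY_OP >> → 38 >> 1 = 19. Stack: [19]
LOAD_FAST c → push 2. Stack: [19, 2]
BINARY_OP - → 19 - 2 = 17. Stack: [17]
STORE_FAST p → p=17. Stack: []
LOAD_FAST b → push 0. Stack: [0]
LOAD_CONST → push 11. Stack: [0, 11]
BINARY_OP - → 0 - 11 = -11. Stack: [-11]
LOAD_FAST b → push 0. Stack: [-11, 0]
BINARY_OP * → -11 * 0 = 0. Stack: [0]
STORE_FAST n → n=0. Stack: []
LOAD_FAST p → push 17. Stack: [17]
RETURN_VALUE → return 17.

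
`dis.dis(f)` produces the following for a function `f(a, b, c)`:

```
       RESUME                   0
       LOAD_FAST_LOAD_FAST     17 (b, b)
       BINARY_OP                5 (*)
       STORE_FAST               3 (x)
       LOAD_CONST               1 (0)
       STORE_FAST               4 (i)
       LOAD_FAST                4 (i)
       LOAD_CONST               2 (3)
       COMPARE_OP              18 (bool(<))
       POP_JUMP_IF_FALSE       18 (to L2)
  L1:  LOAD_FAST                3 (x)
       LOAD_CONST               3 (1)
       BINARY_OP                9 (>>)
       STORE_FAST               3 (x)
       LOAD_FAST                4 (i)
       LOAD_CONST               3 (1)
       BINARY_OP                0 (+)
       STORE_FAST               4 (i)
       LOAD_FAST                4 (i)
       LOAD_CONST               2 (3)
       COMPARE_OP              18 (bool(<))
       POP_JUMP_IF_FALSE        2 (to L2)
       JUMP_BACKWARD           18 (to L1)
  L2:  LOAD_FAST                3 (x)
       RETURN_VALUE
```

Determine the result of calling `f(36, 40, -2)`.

200

LOAD_FAST_LOAD_FAST b,b → push 40,40. Stack: [40, 40]
BINARY_OP * → 40 * 40 = 1600. Stack: [1600]
STORE_FAST x → x=1600. Stack: []
LOAD_CONST → push 0. Stack: [0]
STORE_FAST i → i=0. Stack: []
LOAD_FAST i → push 0. Stack: [0]
LOAD_CONST → push 3. Stack: [0, 3]
COMPARE_OP bool(<) → 0 vs 3 = True. Stack: [True]
POP_JUMP_IF_FALSE → pop True; no jump. Stack: []
LOAD_FAST x → push 1600. Stack: [1600]
LOAD_CONST → push 1. Stack: [1600, 1]
BINARY_OP >> → 1600 >> 1 = 800. Stack: [800]
STORE_FAST x → x=800. Stack: []
LOAD_FAST i → push 0. Stack: [0]
LOAD_CONST → push 1. Stack: [0, 1]
BINARY_OP + → 0 + 1 = 1. Stack: [1]
STORE_FAST i → i=1. Stack: []
LOAD_FAST i → push 1. Stack: [1]
LOAD_CONST → push 3. Stack: [1, 3]
COMPARE_OP bool(<) → 1 vs 3 = True. Stack: [True]
POP_JUMP_IF_FALSE → pop True; no jump. Stack: []
LOAD_FAST x → push 800. Stack: [800]
LOAD_CONST → push 1. Stack: [800, 1]
BINARY_OP >> → 800 >> 1 = 400. Stack: [400]
STORE_FAST x → x=400. Stack: []
LOAD_FAST i → push 1. Stack: [1]
LOAD_CONST → push 1. Stack: [1, 1]
BINARY_OP + → 1 + 1 = 2. Stack: [2]
STORE_FAST i → i=2. Stack: []
LOAD_FAST i → push 2. Stack: [2]
LOAD_CONST → push 3. Stack: [2, 3]
COMPARE_OP bool(<) → 2 vs 3 = True. Stack: [True]
POP_JUMP_IF_FALSE → pop True; no jump. Stack: []
LOAD_FAST x → push 400. Stack: [400]
LOAD_CONST → push 1. Stack: [400, 1]
BINARY_OP >> → 400 >> 1 = 200. Stack: [200]
STORE_FAST x → x=200. Stack: []
LOAD_FAST i → push 2. Stack: [2]
LOAD_CONST → push 1. Stack: [2, 1]
BINARY_OP + → 2 + 1 = 3. Stack: [3]
STORE_FAST i → i=3. Stack: []
LOAD_FAST i → push 3. Stack: [3]
LOAD_CONST → push 3. Stack: [3, 3]
COMPARE_OP bool(<) → 3 vs 3 = False. Stack: [False]
POP_JUMP_IF_FALSE → pop False; jump. Stack: []
LOAD_FAST x → push 200. Stack: [200]
RETURN_VALUE → return 200.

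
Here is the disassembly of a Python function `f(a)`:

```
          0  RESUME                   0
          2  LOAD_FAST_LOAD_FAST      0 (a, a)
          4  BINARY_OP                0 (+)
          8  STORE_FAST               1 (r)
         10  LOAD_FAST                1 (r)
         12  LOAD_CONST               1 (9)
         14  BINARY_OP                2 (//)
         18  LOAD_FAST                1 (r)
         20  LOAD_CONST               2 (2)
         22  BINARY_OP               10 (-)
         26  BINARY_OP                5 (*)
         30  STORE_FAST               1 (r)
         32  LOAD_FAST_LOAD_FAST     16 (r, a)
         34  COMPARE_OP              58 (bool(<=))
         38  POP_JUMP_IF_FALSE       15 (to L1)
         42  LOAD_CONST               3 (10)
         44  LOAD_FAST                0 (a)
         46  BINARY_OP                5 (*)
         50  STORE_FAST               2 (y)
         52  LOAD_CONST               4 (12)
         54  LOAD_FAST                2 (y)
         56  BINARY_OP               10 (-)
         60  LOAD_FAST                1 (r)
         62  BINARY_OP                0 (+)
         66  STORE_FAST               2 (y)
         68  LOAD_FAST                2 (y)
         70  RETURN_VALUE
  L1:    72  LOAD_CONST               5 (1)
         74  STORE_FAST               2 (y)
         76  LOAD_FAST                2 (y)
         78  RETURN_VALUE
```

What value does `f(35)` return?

LOAD_FAST_LOAD_FAST a,a → push 35,35. Stack: [35, 35]
BINARY_OP + → 35 + 35 = 70. Stack: [70]
STORE_FAST r → r=70. Stack: []
LOAD_FAST r → push 70. Stack: [70]
LOAD_CONST → push 9. Stack: [70, 9]
BINARY_OP // → 70 // 9 = 7. Stack: [7]
LOAD_FAST r → push 70. Stack: [7, 70]
LOAD_CONST → push 2. Stack: [7, 70, 2]
BINARY_OP - → 70 - 2 = 68. Stack: [7, 68]
BINARY_OP * → 7 * 68 = 476. Stack: [476]
STORE_FAST r → r=476. Stack: []
LOAD_FAST_LOAD_FAST r,a → push 476,35. Stack: [476, 35]
COMPARE_OP bool(<=) → 476 vs 35 = False. Stack: [False]
POP_JUMP_IF_FALSE → pop False; jump. Stack: []
LOAD_CONST → push 1. Stack: [1]
STORE_FAST y → y=1. Stack: []
LOAD_FAST y → push 1. Stack: [1]
RETURN_VALUE → return 1.

1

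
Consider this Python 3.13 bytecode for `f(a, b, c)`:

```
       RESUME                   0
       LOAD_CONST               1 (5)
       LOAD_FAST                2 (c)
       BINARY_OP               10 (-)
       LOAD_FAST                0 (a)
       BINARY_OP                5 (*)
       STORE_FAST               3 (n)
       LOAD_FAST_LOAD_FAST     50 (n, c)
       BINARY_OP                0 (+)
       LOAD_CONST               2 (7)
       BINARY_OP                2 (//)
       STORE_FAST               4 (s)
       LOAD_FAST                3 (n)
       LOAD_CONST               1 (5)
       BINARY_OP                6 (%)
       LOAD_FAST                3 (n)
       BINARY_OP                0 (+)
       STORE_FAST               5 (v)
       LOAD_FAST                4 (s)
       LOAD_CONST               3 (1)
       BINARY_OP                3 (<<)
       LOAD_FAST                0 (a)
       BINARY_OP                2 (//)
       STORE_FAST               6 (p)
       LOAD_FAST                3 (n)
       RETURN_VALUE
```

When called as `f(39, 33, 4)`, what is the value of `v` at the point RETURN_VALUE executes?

43

LOAD_CONST → push 5. Stack: [5]
LOAD_FAST c → push 4. Stack: [5, 4]
BINARY_OP - → 5 - 4 = 1. Stack: [1]
LOAD_FAST a → push 39. Stack: [1, 39]
BINARY_OP * → 1 * 39 = 39. Stack: [39]
STORE_FAST n → n=39. Stack: []
LOAD_FAST_LOAD_FAST n,c → push 39,4. Stack: [39, 4]
BINARY_OP + → 39 + 4 = 43. Stack: [43]
LOAD_CONST → push 7. Stack: [43, 7]
BINARY_OP // → 43 // 7 = 6. Stack: [6]
STORE_FAST s → s=6. Stack: []
LOAD_FAST n → push 39. Stack: [39]
LOAD_CONST → push 5. Stack: [39, 5]
BINARY_OP % → 39 % 5 = 4. Stack: [4]
LOAD_FAST n → push 39. Stack: [4, 39]
BINARY_OP + → 4 + 39 = 43. Stack: [43]
STORE_FAST v → v=43. Stack: []
LOAD_FAST s → push 6. Stack: [6]
LOAD_CONST → push 1. Stack: [6, 1]
BINARY_OP << → 6 << 1 = 12. Stack: [12]
LOAD_FAST a → push 39. Stack: [12, 39]
BINARY_OP // → 12 // 39 = 0. Stack: [0]
STORE_FAST p → p=0. Stack: []
LOAD_FAST n → push 39. Stack: [39]
RETURN_VALUE → return 39.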